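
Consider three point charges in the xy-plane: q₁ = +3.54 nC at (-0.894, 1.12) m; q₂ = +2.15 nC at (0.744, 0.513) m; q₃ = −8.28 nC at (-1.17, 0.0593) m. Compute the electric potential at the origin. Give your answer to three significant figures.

-19.9 V

Electric potential is a scalar, so the contributions from each charge add algebraically: V = Σ kqᵢ/rᵢ.
Distances from the field point to each charge: r₁ = 1.43 m, r₂ = 0.904 m, r₃ = 1.17 m.
V = k[(3.54×10⁻⁹)/(1.43) + (2.15×10⁻⁹)/(0.904) + (-8.28×10⁻⁹)/(1.17)] = -19.9 V.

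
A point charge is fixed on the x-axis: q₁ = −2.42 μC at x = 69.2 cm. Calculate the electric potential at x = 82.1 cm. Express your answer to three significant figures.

The total potential is the scalar sum of each charge's contribution, V = Σ kqᵢ/rᵢ.
V = k[(-2.42×10⁻⁶)/(0.129)] = -1.69×10⁵ V.

-1.69×10⁵ V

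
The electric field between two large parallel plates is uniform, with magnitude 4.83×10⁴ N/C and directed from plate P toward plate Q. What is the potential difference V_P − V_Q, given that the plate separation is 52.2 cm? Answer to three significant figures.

2.52×10⁴ V

In a uniform field, potential decreases in the direction of E: ΔV = −E·d for a displacement d parallel to E.
Going from Q to P is a displacement of 52.2 cm opposite to the field, so V_P − V_Q = +Ed = 2.52×10⁴ V.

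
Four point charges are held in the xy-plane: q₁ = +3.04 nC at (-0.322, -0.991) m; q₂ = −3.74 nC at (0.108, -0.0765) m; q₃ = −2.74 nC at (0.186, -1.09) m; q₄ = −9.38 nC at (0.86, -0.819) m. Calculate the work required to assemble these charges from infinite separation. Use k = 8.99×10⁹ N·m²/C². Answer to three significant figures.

The work to assemble the configuration equals its total potential energy, U = Σ kqᵢqⱼ/rᵢⱼ over all pairs.
Pair separations: r₁₂ = 1.01 m, r₁₃ = 0.518 m, r₁₄ = 1.19 m, r₂₃ = 1.02 m, r₂₄ = 1.06 m, r₃₄ = 0.726 m.
Summing all 6 pair terms gives U = 2.47×10⁻⁷ J.

2.47×10⁻⁷ J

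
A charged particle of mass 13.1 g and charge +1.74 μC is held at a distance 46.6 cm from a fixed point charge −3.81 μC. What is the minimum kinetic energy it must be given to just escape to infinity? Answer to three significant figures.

0.128 J

To just escape, total mechanical energy must reach zero at infinity: ½mv²_min + U = 0, so ½mv²_min = −U = |kQq|/r.
|U| = |kQq|/r = (8.99×10⁹ N·m²/C²)(3.81×10⁻⁶)(1.74×10⁻⁶)/(0.466) = 0.128 J.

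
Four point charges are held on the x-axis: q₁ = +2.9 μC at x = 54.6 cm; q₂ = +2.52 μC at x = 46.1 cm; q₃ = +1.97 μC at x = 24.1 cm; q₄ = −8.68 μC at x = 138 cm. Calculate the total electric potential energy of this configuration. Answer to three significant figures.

0.524 J

The assembly work is the sum of pairwise potential energies, U = Σ_{i<j} kqᵢqⱼ/rᵢⱼ.
Pair separations: r₁₂ = 0.0850 m, r₁₃ = 0.305 m, r₁₄ = 0.834 m, r₂₃ = 0.220 m, r₂₄ = 0.919 m, r₃₄ = 1.14 m.
Summing all 6 pair terms gives U = 0.524 J.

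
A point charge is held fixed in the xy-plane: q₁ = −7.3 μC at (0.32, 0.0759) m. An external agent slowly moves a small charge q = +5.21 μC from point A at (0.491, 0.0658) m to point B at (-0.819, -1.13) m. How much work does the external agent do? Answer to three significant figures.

For quasistatic motion the external work equals the change in potential energy: W_ext = qΔV = q(V_B − V_A).
At A: distance to the source charge is 0.171 m; V_A = kq₁/r = -3.83×10⁵ V.
At B: distance to the source charge is 1.66 m; V_B = kq₁/r = -3.96×10⁴ V.
ΔV = V_B − V_A = 3.44×10⁵ V.
W_ext = qΔV = (5.21×10⁻⁶ C)(3.44×10⁵ V) = 1.79 J.

1.79 J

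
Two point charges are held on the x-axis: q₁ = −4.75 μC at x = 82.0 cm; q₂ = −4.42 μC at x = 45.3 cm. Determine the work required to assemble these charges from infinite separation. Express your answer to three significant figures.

The work to assemble the configuration equals its total potential energy, U = Σ kqᵢqⱼ/rᵢⱼ over all pairs.
Pair separations: r₁₂ = 0.367 m.
U = (0.514) = 0.514 J.

0.514 J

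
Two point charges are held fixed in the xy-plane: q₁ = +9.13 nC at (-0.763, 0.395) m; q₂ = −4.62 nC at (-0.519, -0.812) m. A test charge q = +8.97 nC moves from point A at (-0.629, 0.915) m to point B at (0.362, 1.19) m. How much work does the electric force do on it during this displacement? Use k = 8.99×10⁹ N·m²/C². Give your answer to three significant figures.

7.92×10⁻⁷ J

The work done by the electric force is W_field = −ΔU = −q(V_B − V_A) = q(V_A − V_B).
At A: distances to the source charges are 0.537 m, 1.73 m; V_A = Σ kqᵢ/rᵢ = 129 V.
At B: distances to the source charges are 1.38 m, 2.19 m; V_B = Σ kqᵢ/rᵢ = 40.6 V.
ΔV = V_B − V_A = -88.3 V.
W_field = −qΔV = −(8.97×10⁻⁹ C)(-88.3 V) = 7.92×10⁻⁷ J.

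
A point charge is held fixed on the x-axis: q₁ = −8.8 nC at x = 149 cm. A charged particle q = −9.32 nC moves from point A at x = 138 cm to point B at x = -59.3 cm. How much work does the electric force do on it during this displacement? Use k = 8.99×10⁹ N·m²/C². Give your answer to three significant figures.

6.35×10⁻⁶ J

The work done by the electric force is W_field = −ΔU = −q(V_B − V_A) = q(V_A − V_B).
At A: distance to the source charge is 0.110 m; V_A = kq₁/r = -719 V.
At B: distance to the source charge is 2.08 m; V_B = kq₁/r = -38.0 V.
ΔV = V_B − V_A = 681 V.
W_field = −qΔV = −(-9.32×10⁻⁹ C)(681 V) = 6.35×10⁻⁶ J.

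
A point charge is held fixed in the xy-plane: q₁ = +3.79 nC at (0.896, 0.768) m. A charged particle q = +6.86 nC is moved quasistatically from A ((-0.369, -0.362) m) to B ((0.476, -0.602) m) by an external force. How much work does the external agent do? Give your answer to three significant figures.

2.53×10⁻⁸ J

For quasistatic motion the external work equals the change in potential energy: W_ext = qΔV = q(V_B − V_A).
At A: distance to the source charge is 1.70 m; V_A = kq₁/r = 20.1 V.
At B: distance to the source charge is 1.43 m; V_B = kq₁/r = 23.8 V.
ΔV = V_B − V_A = 3.69 V.
W_ext = qΔV = (6.86×10⁻⁹ C)(3.69 V) = 2.53×10⁻⁸ J.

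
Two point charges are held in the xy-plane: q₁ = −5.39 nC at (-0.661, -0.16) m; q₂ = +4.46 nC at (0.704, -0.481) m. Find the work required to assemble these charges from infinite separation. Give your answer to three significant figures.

The assembly work is the sum of pairwise potential energies, U = Σ_{i<j} kqᵢqⱼ/rᵢⱼ.
Pair separations: r₁₂ = 1.40 m.
U = (-1.54×10⁻⁷) = -1.54×10⁻⁷ J.

-1.54×10⁻⁷ J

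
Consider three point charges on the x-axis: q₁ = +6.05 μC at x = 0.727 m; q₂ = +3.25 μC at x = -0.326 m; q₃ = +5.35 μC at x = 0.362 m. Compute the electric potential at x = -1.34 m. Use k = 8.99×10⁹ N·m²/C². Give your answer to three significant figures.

Electric potential is a scalar, so the contributions from each charge add algebraically: V = Σ kqᵢ/rᵢ.
Distances from the field point to each charge: r₁ = 2.07 m, r₂ = 1.01 m, r₃ = 1.70 m.
V = k[(6.05×10⁻⁶)/(2.07) + (3.25×10⁻⁶)/(1.01) + (5.35×10⁻⁶)/(1.70)] = 8.34×10⁴ V.

8.34×10⁴ V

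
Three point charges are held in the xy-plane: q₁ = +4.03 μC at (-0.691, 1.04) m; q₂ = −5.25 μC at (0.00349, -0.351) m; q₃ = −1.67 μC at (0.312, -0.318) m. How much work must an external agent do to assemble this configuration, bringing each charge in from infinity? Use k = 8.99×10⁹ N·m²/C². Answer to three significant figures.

The work to assemble the configuration equals its total potential energy, U = Σ kqᵢqⱼ/rᵢⱼ over all pairs.
Pair separations: r₁₂ = 1.55 m, r₁₃ = 1.69 m, r₂₃ = 0.310 m.
U = (-0.122) + (-0.0358) + (0.254) = 0.0959 J.

0.0959 J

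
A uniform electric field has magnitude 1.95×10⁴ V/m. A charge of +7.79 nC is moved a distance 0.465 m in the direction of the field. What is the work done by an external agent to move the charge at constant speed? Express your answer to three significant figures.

-7.06×10⁻⁵ J

The potential change for a displacement 0.465 m in the direction of the field is ΔV = −Ed = -9070 V.
W_ext = qΔV = -7.06×10⁻⁵ J.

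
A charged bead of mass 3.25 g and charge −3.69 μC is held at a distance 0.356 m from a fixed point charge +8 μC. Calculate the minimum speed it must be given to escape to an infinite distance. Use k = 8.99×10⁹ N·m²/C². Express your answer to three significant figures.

21.4 m/s

To just escape, total mechanical energy must reach zero at infinity: ½mv²_min + U = 0, so ½mv²_min = −U = |kQq|/r.
|U| = |kQq|/r = (8.99×10⁹ N·m²/C²)(8.00×10⁻⁶)(3.69×10⁻⁶)/(0.356) = 0.745 J.
v_min = √(2|U|/m) = √(2·0.745/3.25×10⁻³) = 21.4 m/s.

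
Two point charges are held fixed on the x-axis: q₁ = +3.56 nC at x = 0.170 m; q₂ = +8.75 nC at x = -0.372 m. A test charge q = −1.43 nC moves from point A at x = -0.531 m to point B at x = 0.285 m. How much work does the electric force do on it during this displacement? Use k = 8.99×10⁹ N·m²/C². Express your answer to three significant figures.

The work done by the electric force is W_field = −ΔU = −q(V_B − V_A) = q(V_A − V_B).
At A: distances to the source charges are 0.701 m, 0.159 m; V_A = Σ kqᵢ/rᵢ = 540 V.
At B: distances to the source charges are 0.115 m, 0.657 m; V_B = Σ kqᵢ/rᵢ = 398 V.
ΔV = V_B − V_A = -142 V.
W_field = −qΔV = −(-1.43×10⁻⁹ C)(-142 V) = -2.04×10⁻⁷ J.

-2.04×10⁻⁷ J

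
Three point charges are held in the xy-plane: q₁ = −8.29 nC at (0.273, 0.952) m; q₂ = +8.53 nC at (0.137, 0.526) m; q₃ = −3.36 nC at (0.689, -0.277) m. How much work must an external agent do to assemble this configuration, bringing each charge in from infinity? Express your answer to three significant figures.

-1.49×10⁻⁶ J

The assembly work is the sum of pairwise potential energies, U = Σ_{i<j} kqᵢqⱼ/rᵢⱼ.
Pair separations: r₁₂ = 0.447 m, r₁₃ = 1.30 m, r₂₃ = 0.974 m.
U = (-1.42×10⁻⁶) + (1.93×10⁻⁷) + (-2.64×10⁻⁷) = -1.49×10⁻⁶ J.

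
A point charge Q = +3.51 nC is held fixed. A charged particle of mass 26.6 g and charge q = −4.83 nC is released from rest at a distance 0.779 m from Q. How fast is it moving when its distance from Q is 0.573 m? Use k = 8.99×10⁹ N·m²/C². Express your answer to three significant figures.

2.30×10⁻³ m/s

Only the electrostatic force acts, so mechanical energy is conserved: ½mv² = U₁ − U₂ = kQq(1/r₁ − 1/r₂).
U₁ − U₂ = (8.99×10⁹ N·m²/C²)(3.51×10⁻⁹ C)(-4.83×10⁻⁹ C)(1/0.779 − 1/0.573) = 7.03×10⁻⁸ J.
v = √(2·7.03×10⁻⁸/0.0266) = 2.30×10⁻³ m/s.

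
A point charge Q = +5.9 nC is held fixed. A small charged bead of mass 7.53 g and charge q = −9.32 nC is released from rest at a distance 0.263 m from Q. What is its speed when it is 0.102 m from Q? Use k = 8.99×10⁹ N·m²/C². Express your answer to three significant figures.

Only the electrostatic force acts, so mechanical energy is conserved: ½mv² = U₁ − U₂ = kQq(1/r₁ − 1/r₂).
U₁ − U₂ = (8.99×10⁹ N·m²/C²)(5.90×10⁻⁹ C)(-9.32×10⁻⁹ C)(1/0.263 − 1/0.102) = 2.97×10⁻⁶ J.
v = √(2·2.97×10⁻⁶/7.53×10⁻³) = 0.0281 m/s.

0.0281 m/s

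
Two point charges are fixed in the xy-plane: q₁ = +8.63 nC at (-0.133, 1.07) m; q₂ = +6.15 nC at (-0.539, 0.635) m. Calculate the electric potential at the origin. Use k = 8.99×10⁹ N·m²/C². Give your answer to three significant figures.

138 V

Electric potential is a scalar, so the contributions from each charge add algebraically: V = Σ kqᵢ/rᵢ.
Distances from the field point to each charge: r₁ = 1.08 m, r₂ = 0.833 m.
V = k[(8.63×10⁻⁹)/(1.08) + (6.15×10⁻⁹)/(0.833)] = 138 V.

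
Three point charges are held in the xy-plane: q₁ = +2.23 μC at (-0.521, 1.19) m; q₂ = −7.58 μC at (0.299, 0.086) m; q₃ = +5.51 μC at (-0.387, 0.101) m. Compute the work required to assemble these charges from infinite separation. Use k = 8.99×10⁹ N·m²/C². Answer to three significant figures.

The work to assemble the configuration equals its total potential energy, U = Σ kqᵢqⱼ/rᵢⱼ over all pairs.
Pair separations: r₁₂ = 1.38 m, r₁₃ = 1.10 m, r₂₃ = 0.686 m.
U = (-0.111) + (0.101) + (-0.547) = -0.557 J.

-0.557 J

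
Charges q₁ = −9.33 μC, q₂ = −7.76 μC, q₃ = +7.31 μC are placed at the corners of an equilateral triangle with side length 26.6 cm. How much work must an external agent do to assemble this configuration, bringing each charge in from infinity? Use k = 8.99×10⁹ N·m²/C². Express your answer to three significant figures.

The assembly work is the sum of pairwise potential energies, U = Σ_{i<j} kqᵢqⱼ/rᵢⱼ.
All three pair separations equal the side length, 0.266 m.
U = (2.45) + (-2.31) + (-1.92) = -1.78 J.

-1.78 J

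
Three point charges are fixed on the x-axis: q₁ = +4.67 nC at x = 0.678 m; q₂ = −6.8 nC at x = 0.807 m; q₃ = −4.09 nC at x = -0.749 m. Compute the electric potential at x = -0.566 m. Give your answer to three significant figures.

-212 V

The total potential is the scalar sum of each charge's contribution, V = Σ kqᵢ/rᵢ.
Distances from the field point to each charge: r₁ = 1.24 m, r₂ = 1.37 m, r₃ = 0.183 m.
V = k[(4.67×10⁻⁹)/(1.24) + (-6.80×10⁻⁹)/(1.37) + (-4.09×10⁻⁹)/(0.183)] = -212 V.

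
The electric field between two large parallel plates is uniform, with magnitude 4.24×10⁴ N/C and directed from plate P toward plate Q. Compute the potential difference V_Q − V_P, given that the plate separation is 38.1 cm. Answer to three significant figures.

-1.62×10⁴ V

In a uniform field, potential decreases in the direction of E: ΔV = −E·d for a displacement d parallel to E.
Going from P to Q is a displacement of 38.1 cm along the field, so V_Q − V_P = −Ed = -1.62×10⁴ V.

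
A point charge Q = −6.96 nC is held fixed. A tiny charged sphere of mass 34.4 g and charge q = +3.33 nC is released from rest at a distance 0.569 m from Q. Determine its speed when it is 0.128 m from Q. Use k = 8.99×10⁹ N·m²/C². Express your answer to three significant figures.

8.56×10⁻³ m/s

Only the electrostatic force acts, so mechanical energy is conserved: ½mv² = U₁ − U₂ = kQq(1/r₁ − 1/r₂).
U₁ − U₂ = (8.99×10⁹ N·m²/C²)(-6.96×10⁻⁹ C)(3.33×10⁻⁹ C)(1/0.569 − 1/0.128) = 1.26×10⁻⁶ J.
v = √(2·1.26×10⁻⁶/0.0344) = 8.56×10⁻³ m/s.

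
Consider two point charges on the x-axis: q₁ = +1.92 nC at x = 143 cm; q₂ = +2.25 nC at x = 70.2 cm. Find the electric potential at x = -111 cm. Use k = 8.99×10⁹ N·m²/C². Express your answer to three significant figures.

18.0 V

Electric potential is a scalar, so the contributions from each charge add algebraically: V = Σ kqᵢ/rᵢ.
Distances from the field point to each charge: r₁ = 2.54 m, r₂ = 1.81 m.
V = k[(1.92×10⁻⁹)/(2.54) + (2.25×10⁻⁹)/(1.81)] = 18.0 V.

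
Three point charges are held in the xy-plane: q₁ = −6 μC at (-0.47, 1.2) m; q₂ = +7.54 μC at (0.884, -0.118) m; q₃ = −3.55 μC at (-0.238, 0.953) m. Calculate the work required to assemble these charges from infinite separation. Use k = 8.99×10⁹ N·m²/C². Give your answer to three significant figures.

0.195 J

The assembly work is the sum of pairwise potential energies, U = Σ_{i<j} kqᵢqⱼ/rᵢⱼ.
Pair separations: r₁₂ = 1.89 m, r₁₃ = 0.339 m, r₂₃ = 1.55 m.
U = (-0.215) + (0.565) + (-0.155) = 0.195 J.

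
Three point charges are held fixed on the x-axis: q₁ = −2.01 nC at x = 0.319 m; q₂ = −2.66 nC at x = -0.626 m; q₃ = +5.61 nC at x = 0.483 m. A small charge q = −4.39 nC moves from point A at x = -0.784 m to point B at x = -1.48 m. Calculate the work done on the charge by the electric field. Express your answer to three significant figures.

5.07×10⁻⁷ J

The work done by the electric force is W_field = −ΔU = −q(V_B − V_A) = q(V_A − V_B).
At A: distances to the source charges are 1.10 m, 0.158 m, 1.27 m; V_A = Σ kqᵢ/rᵢ = -128 V.
At B: distances to the source charges are 1.80 m, 0.854 m, 1.96 m; V_B = Σ kqᵢ/rᵢ = -12.4 V.
ΔV = V_B − V_A = 116 V.
W_field = −qΔV = −(-4.39×10⁻⁹ C)(116 V) = 5.07×10⁻⁷ J.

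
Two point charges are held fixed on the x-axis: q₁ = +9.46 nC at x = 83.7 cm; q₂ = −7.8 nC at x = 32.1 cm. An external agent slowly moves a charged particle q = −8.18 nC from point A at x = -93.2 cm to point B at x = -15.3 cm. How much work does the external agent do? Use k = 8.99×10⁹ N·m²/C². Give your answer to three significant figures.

4.43×10⁻⁷ J

For quasistatic motion the external work equals the change in potential energy: W_ext = qΔV = q(V_B − V_A).
At A: distances to the source charges are 1.77 m, 1.25 m; V_A = Σ kqᵢ/rᵢ = -7.89 V.
At B: distances to the source charges are 0.990 m, 0.474 m; V_B = Σ kqᵢ/rᵢ = -62.0 V.
ΔV = V_B − V_A = -54.1 V.
W_ext = qΔV = (-8.18×10⁻⁹ C)(-54.1 V) = 4.43×10⁻⁷ J.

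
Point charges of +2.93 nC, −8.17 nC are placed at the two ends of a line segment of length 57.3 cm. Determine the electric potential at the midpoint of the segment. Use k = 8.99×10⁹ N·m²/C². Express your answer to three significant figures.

-164 V

The total potential is the scalar sum of each charge's contribution, V = Σ kqᵢ/rᵢ.
Each charge is 0.286 m from the midpoint.
V = k[(2.93×10⁻⁹)/(0.286) + (-8.17×10⁻⁹)/(0.286)] = -164 V.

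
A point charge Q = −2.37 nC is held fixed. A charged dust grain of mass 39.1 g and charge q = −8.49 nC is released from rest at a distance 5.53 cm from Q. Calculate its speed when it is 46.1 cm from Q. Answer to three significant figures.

Only the electrostatic force acts, so mechanical energy is conserved: ½mv² = U₁ − U₂ = kQq(1/r₁ − 1/r₂).
U₁ − U₂ = (8.99×10⁹ N·m²/C²)(-2.37×10⁻⁹ C)(-8.49×10⁻⁹ C)(1/0.0553 − 1/0.461) = 2.88×10⁻⁶ J.
v = √(2·2.88×10⁻⁶/0.0391) = 0.0121 m/s.

0.0121 m/s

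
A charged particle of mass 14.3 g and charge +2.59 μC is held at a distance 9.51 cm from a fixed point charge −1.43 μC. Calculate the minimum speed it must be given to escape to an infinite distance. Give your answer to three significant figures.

To just escape, total mechanical energy must reach zero at infinity: ½mv²_min + U = 0, so ½mv²_min = −U = |kQq|/r.
|U| = |kQq|/r = (8.99×10⁹ N·m²/C²)(1.43×10⁻⁶)(2.59×10⁻⁶)/(0.0951) = 0.350 J.
v_min = √(2|U|/m) = √(2·0.350/0.0143) = 7.00 m/s.

7.00 m/s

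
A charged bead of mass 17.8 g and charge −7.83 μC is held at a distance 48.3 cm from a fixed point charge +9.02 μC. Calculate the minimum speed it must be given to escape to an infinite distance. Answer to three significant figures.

To just escape, total mechanical energy must reach zero at infinity: ½mv²_min + U = 0, so ½mv²_min = −U = |kQq|/r.
|U| = |kQq|/r = (8.99×10⁹ N·m²/C²)(9.02×10⁻⁶)(7.83×10⁻⁶)/(0.483) = 1.31 J.
v_min = √(2|U|/m) = √(2·1.31/0.0178) = 12.2 m/s.

12.2 m/s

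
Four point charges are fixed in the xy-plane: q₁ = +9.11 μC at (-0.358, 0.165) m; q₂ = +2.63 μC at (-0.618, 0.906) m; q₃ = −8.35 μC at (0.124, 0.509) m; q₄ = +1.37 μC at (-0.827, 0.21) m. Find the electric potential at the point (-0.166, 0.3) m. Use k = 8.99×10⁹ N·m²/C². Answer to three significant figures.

1.89×10⁵ V

Electric potential is a scalar, so the contributions from each charge add algebraically: V = Σ kqᵢ/rᵢ.
Distances from the field point to each charge: r₁ = 0.235 m, r₂ = 0.756 m, r₃ = 0.357 m, r₄ = 0.667 m.
V = k[(9.11×10⁻⁶)/(0.235) + (2.63×10⁻⁶)/(0.756) + (-8.35×10⁻⁶)/(0.357) + (1.37×10⁻⁶)/(0.667)] = 1.89×10⁵ V.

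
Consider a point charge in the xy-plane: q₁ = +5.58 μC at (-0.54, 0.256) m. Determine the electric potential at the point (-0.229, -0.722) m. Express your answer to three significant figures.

4.89×10⁴ V

Electric potential is a scalar, so the contributions from each charge add algebraically: V = Σ kqᵢ/rᵢ.
Distances from the field point to each charge: r₁ = 1.03 m.
V = k[(5.58×10⁻⁶)/(1.03)] = 4.89×10⁴ V.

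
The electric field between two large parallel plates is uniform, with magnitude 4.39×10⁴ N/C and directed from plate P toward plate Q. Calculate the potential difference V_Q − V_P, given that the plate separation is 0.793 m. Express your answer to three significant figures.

In a uniform field, potential decreases in the direction of E: ΔV = −E·d for a displacement d parallel to E.
Going from P to Q is a displacement of 0.793 m along the field, so V_Q − V_P = −Ed = -3.48×10⁴ V.

-3.48×10⁴ V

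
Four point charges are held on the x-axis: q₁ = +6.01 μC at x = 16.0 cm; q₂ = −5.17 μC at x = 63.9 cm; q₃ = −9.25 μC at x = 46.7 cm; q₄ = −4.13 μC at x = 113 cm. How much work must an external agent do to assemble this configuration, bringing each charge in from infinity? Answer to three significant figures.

The assembly work is the sum of pairwise potential energies, U = Σ_{i<j} kqᵢqⱼ/rᵢⱼ.
Pair separations: r₁₂ = 0.479 m, r₁₃ = 0.307 m, r₁₄ = 0.970 m, r₂₃ = 0.172 m, r₂₄ = 0.491 m, r₃₄ = 0.663 m.
Summing all 6 pair terms gives U = 0.967 J.

0.967 J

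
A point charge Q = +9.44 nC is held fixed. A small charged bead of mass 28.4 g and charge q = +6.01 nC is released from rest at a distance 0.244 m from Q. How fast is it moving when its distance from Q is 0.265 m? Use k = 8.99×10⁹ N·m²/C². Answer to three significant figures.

Only the electrostatic force acts, so mechanical energy is conserved: ½mv² = U₁ − U₂ = kQq(1/r₁ − 1/r₂).
U₁ − U₂ = (8.99×10⁹ N·m²/C²)(9.44×10⁻⁹ C)(6.01×10⁻⁹ C)(1/0.244 − 1/0.265) = 1.66×10⁻⁷ J.
v = √(2·1.66×10⁻⁷/0.0284) = 3.42×10⁻³ m/s.

3.42×10⁻³ m/s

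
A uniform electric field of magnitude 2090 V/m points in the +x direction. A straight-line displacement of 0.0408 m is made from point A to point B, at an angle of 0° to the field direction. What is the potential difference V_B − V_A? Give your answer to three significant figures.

Only the component of displacement along E changes the potential: ΔV = −E·d·cosθ.
ΔV = −(2090 V/m)(0.0408 m)cos0° = -85.3 V.

-85.3 V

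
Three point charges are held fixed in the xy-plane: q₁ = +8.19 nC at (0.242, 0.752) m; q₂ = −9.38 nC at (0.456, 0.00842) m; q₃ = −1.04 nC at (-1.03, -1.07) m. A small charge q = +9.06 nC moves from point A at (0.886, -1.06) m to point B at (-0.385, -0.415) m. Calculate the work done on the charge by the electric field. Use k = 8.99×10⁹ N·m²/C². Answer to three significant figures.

3.93×10⁻⁸ J

The work done by the electric force is W_field = −ΔU = −q(V_B − V_A) = q(V_A − V_B).
At A: distances to the source charges are 1.92 m, 1.15 m, 1.92 m; V_A = Σ kqᵢ/rᵢ = -39.8 V.
At B: distances to the source charges are 1.32 m, 0.942 m, 0.919 m; V_B = Σ kqᵢ/rᵢ = -44.2 V.
ΔV = V_B − V_A = -4.34 V.
W_field = −qΔV = −(9.06×10⁻⁹ C)(-4.34 V) = 3.93×10⁻⁸ J.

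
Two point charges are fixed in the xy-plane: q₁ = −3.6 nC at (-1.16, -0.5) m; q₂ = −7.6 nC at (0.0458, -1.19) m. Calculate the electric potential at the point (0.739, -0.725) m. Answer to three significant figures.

Electric potential is a scalar, so the contributions from each charge add algebraically: V = Σ kqᵢ/rᵢ.
Distances from the field point to each charge: r₁ = 1.91 m, r₂ = 0.835 m.
V = k[(-3.60×10⁻⁹)/(1.91) + (-7.60×10⁻⁹)/(0.835)] = -98.8 V.

-98.8 V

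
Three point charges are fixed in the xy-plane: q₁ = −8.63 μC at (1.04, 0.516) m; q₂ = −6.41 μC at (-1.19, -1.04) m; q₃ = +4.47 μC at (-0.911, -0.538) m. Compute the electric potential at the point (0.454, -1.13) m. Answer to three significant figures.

-5.24×10⁴ V

Electric potential is a scalar, so the contributions from each charge add algebraically: V = Σ kqᵢ/rᵢ.
Distances from the field point to each charge: r₁ = 1.75 m, r₂ = 1.65 m, r₃ = 1.49 m.
V = k[(-8.63×10⁻⁶)/(1.75) + (-6.41×10⁻⁶)/(1.65) + (4.47×10⁻⁶)/(1.49)] = -5.24×10⁴ V.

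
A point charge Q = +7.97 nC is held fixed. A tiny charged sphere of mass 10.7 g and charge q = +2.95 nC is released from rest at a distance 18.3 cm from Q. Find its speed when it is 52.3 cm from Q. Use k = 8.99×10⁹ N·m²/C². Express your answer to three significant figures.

0.0118 m/s

Only the electrostatic force acts, so mechanical energy is conserved: ½mv² = U₁ − U₂ = kQq(1/r₁ − 1/r₂).
U₁ − U₂ = (8.99×10⁹ N·m²/C²)(7.97×10⁻⁹ C)(2.95×10⁻⁹ C)(1/0.183 − 1/0.523) = 7.51×10⁻⁷ J.
v = √(2·7.51×10⁻⁷/0.0107) = 0.0118 m/s.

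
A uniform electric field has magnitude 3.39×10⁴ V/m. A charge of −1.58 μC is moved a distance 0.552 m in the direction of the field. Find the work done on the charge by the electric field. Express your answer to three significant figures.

The potential change for a displacement 0.552 m in the direction of the field is ΔV = −Ed = -1.87×10⁴ V.
W_field = −qΔV = -0.0296 J.

-0.0296 J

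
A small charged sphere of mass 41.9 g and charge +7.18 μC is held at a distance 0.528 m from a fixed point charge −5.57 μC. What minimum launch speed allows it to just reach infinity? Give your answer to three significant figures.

To just escape, total mechanical energy must reach zero at infinity: ½mv²_min + U = 0, so ½mv²_min = −U = |kQq|/r.
|U| = |kQq|/r = (8.99×10⁹ N·m²/C²)(5.57×10⁻⁶)(7.18×10⁻⁶)/(0.528) = 0.681 J.
v_min = √(2|U|/m) = √(2·0.681/0.0419) = 5.70 m/s.

5.70 m/s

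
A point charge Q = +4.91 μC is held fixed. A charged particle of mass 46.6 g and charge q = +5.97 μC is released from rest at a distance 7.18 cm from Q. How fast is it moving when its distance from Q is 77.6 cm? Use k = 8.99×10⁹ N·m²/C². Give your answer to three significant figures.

Only the electrostatic force acts, so mechanical energy is conserved: ½mv² = U₁ − U₂ = kQq(1/r₁ − 1/r₂).
U₁ − U₂ = (8.99×10⁹ N·m²/C²)(4.91×10⁻⁶ C)(5.97×10⁻⁶ C)(1/0.0718 − 1/0.776) = 3.33 J.
v = √(2·3.33/0.0466) = 12.0 m/s.

12.0 m/s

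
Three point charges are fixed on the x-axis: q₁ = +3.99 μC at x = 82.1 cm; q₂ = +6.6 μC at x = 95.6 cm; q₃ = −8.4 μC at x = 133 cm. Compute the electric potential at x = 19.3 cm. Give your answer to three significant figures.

The total potential is the scalar sum of each charge's contribution, V = Σ kqᵢ/rᵢ.
Distances from the field point to each charge: r₁ = 0.628 m, r₂ = 0.763 m, r₃ = 1.14 m.
V = k[(3.99×10⁻⁶)/(0.628) + (6.60×10⁻⁶)/(0.763) + (-8.40×10⁻⁶)/(1.14)] = 6.85×10⁴ V.

6.85×10⁴ V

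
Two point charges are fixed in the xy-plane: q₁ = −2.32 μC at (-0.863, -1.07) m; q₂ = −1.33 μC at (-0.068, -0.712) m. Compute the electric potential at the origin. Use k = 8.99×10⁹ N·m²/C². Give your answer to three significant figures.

-3.19×10⁴ V

The total potential is the scalar sum of each charge's contribution, V = Σ kqᵢ/rᵢ.
Distances from the field point to each charge: r₁ = 1.37 m, r₂ = 0.715 m.
V = k[(-2.32×10⁻⁶)/(1.37) + (-1.33×10⁻⁶)/(0.715)] = -3.19×10⁴ V.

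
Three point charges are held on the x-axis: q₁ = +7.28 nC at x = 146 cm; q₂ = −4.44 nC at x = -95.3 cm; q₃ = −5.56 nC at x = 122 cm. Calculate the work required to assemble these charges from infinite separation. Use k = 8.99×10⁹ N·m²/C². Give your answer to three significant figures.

The assembly work is the sum of pairwise potential energies, U = Σ_{i<j} kqᵢqⱼ/rᵢⱼ.
Pair separations: r₁₂ = 2.41 m, r₁₃ = 0.240 m, r₂₃ = 2.17 m.
U = (-1.20×10⁻⁷) + (-1.52×10⁻⁶) + (1.02×10⁻⁷) = -1.53×10⁻⁶ J.

-1.53×10⁻⁶ J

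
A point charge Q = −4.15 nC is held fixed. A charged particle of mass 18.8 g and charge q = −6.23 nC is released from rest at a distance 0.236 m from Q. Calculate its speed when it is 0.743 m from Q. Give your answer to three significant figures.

Only the electrostatic force acts, so mechanical energy is conserved: ½mv² = U₁ − U₂ = kQq(1/r₁ − 1/r₂).
U₁ − U₂ = (8.99×10⁹ N·m²/C²)(-4.15×10⁻⁹ C)(-6.23×10⁻⁹ C)(1/0.236 − 1/0.743) = 6.72×10⁻⁷ J.
v = √(2·6.72×10⁻⁷/0.0188) = 8.46×10⁻³ m/s.

8.46×10⁻³ m/s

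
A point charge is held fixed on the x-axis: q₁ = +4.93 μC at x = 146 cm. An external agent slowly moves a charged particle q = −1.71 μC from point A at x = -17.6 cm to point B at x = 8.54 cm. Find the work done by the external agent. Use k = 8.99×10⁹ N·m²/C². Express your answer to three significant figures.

For quasistatic motion the external work equals the change in potential energy: W_ext = qΔV = q(V_B − V_A).
At A: distance to the source charge is 1.64 m; V_A = kq₁/r = 2.71×10⁴ V.
At B: distance to the source charge is 1.37 m; V_B = kq₁/r = 3.22×10⁴ V.
ΔV = V_B − V_A = 5150 V.
W_ext = qΔV = (-1.71×10⁻⁶ C)(5150 V) = -8.81×10⁻³ J.

-8.81×10⁻³ J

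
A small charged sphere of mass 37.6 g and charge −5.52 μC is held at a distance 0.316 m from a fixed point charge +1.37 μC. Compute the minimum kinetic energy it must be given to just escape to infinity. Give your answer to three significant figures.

To just escape, total mechanical energy must reach zero at infinity: ½mv²_min + U = 0, so ½mv²_min = −U = |kQq|/r.
|U| = |kQq|/r = (8.99×10⁹ N·m²/C²)(1.37×10⁻⁶)(5.52×10⁻⁶)/(0.316) = 0.215 J.

0.215 J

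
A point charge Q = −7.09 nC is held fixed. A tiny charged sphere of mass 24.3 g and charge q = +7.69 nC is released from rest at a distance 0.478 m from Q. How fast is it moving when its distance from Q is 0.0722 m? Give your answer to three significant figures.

0.0218 m/s

Only the electrostatic force acts, so mechanical energy is conserved: ½mv² = U₁ − U₂ = kQq(1/r₁ − 1/r₂).
U₁ − U₂ = (8.99×10⁹ N·m²/C²)(-7.09×10⁻⁹ C)(7.69×10⁻⁹ C)(1/0.478 − 1/0.0722) = 5.76×10⁻⁶ J.
v = √(2·5.76×10⁻⁶/0.0243) = 0.0218 m/s.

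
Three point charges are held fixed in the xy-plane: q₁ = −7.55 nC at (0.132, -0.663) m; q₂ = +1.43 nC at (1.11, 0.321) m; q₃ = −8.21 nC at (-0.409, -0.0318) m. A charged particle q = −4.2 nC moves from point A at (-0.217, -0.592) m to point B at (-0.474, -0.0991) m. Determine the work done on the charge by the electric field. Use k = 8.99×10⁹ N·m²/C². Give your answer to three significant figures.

The work done by the electric force is W_field = −ΔU = −q(V_B − V_A) = q(V_A − V_B).
At A: distances to the source charges are 0.356 m, 1.61 m, 0.592 m; V_A = Σ kqᵢ/rᵢ = -307 V.
At B: distances to the source charges are 0.828 m, 1.64 m, 0.0936 m; V_B = Σ kqᵢ/rᵢ = -863 V.
ΔV = V_B − V_A = -556 V.
W_field = −qΔV = −(-4.20×10⁻⁹ C)(-556 V) = -2.33×10⁻⁶ J.

-2.33×10⁻⁶ J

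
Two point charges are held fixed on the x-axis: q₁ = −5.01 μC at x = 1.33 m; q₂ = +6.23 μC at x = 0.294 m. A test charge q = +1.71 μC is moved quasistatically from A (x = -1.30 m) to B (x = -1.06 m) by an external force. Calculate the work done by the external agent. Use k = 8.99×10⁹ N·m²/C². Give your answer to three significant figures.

7.71×10⁻³ J

For quasistatic motion the external work equals the change in potential energy: W_ext = qΔV = q(V_B − V_A).
At A: distances to the source charges are 2.63 m, 1.59 m; V_A = Σ kqᵢ/rᵢ = 1.80×10⁴ V.
At B: distances to the source charges are 2.39 m, 1.35 m; V_B = Σ kqᵢ/rᵢ = 2.25×10⁴ V.
ΔV = V_B − V_A = 4510 V.
W_ext = qΔV = (1.71×10⁻⁶ C)(4510 V) = 7.71×10⁻³ J.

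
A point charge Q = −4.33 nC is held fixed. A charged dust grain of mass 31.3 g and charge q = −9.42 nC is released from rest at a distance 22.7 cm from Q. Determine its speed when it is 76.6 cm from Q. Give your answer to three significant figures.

8.52×10⁻³ m/s

Only the electrostatic force acts, so mechanical energy is conserved: ½mv² = U₁ − U₂ = kQq(1/r₁ − 1/r₂).
U₁ − U₂ = (8.99×10⁹ N·m²/C²)(-4.33×10⁻⁹ C)(-9.42×10⁻⁹ C)(1/0.227 − 1/0.766) = 1.14×10⁻⁶ J.
v = √(2·1.14×10⁻⁶/0.0313) = 8.52×10⁻³ m/s.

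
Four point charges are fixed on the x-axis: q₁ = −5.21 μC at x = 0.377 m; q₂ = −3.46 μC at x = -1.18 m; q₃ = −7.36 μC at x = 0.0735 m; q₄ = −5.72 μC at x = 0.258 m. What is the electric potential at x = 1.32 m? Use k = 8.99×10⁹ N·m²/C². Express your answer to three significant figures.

The total potential is the scalar sum of each charge's contribution, V = Σ kqᵢ/rᵢ.
Distances from the field point to each charge: r₁ = 0.943 m, r₂ = 2.50 m, r₃ = 1.25 m, r₄ = 1.06 m.
V = k[(-5.21×10⁻⁶)/(0.943) + (-3.46×10⁻⁶)/(2.50) + (-7.36×10⁻⁶)/(1.25) + (-5.72×10⁻⁶)/(1.06)] = -1.64×10⁵ V.

-1.64×10⁵ V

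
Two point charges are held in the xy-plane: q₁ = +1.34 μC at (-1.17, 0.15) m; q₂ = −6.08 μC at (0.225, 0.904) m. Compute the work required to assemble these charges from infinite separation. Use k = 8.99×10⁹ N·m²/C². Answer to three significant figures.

The assembly work is the sum of pairwise potential energies, U = Σ_{i<j} kqᵢqⱼ/rᵢⱼ.
Pair separations: r₁₂ = 1.59 m.
U = (-0.0462) = -0.0462 J.

-0.0462 J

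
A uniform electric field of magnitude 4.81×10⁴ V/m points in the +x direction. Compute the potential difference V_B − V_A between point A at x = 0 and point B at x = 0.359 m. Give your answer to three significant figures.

In a uniform field, potential decreases in the direction of E: V_B − V_A = −E·Δx.
V_B − V_A = −(4.81×10⁴ V/m)(0.359 m) = -1.73×10⁴ V.

-1.73×10⁴ V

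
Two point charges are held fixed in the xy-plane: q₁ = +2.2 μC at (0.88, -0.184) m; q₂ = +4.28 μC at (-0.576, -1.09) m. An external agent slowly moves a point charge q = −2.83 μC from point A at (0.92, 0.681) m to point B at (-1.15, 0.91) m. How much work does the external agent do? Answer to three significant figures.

0.0350 J

For quasistatic motion the external work equals the change in potential energy: W_ext = qΔV = q(V_B − V_A).
At A: distances to the source charges are 0.866 m, 2.32 m; V_A = Σ kqᵢ/rᵢ = 3.94×10⁴ V.
At B: distances to the source charges are 2.31 m, 2.08 m; V_B = Σ kqᵢ/rᵢ = 2.71×10⁴ V.
ΔV = V_B − V_A = -1.24×10⁴ V.
W_ext = qΔV = (-2.83×10⁻⁶ C)(-1.24×10⁴ V) = 0.0350 J.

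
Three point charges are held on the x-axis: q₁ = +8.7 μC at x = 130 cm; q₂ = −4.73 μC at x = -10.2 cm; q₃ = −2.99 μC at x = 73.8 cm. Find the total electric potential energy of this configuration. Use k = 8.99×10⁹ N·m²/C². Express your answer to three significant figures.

-0.529 J

The work to assemble the configuration equals its total potential energy, U = Σ kqᵢqⱼ/rᵢⱼ over all pairs.
Pair separations: r₁₂ = 1.40 m, r₁₃ = 0.562 m, r₂₃ = 0.840 m.
U = (-0.264) + (-0.416) + (0.151) = -0.529 J.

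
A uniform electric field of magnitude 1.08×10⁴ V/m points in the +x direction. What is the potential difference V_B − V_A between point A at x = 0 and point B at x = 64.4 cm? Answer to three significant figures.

-6960 V

In a uniform field, potential decreases in the direction of E: V_B − V_A = −E·Δx.
V_B − V_A = −(1.08×10⁴ V/m)(0.644 m) = -6960 V.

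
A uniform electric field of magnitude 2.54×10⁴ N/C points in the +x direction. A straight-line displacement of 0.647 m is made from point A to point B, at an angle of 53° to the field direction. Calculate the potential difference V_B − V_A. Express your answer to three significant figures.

Only the component of displacement along E changes the potential: ΔV = −E·d·cosθ.
ΔV = −(2.54×10⁴ V/m)(0.647 m)cos53° = -9890 V.

-9890 V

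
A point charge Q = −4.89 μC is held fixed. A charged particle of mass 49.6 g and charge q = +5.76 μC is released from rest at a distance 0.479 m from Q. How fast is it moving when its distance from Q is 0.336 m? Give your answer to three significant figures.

Only the electrostatic force acts, so mechanical energy is conserved: ½mv² = U₁ − U₂ = kQq(1/r₁ − 1/r₂).
U₁ − U₂ = (8.99×10⁹ N·m²/C²)(-4.89×10⁻⁶ C)(5.76×10⁻⁶ C)(1/0.479 − 1/0.336) = 0.225 J.
v = √(2·0.225/0.0496) = 3.01 m/s.

3.01 m/s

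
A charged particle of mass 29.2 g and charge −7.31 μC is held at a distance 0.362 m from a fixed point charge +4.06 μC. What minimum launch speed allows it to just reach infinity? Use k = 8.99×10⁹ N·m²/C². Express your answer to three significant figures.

To just escape, total mechanical energy must reach zero at infinity: ½mv²_min + U = 0, so ½mv²_min = −U = |kQq|/r.
|U| = |kQq|/r = (8.99×10⁹ N·m²/C²)(4.06×10⁻⁶)(7.31×10⁻⁶)/(0.362) = 0.737 J.
v_min = √(2|U|/m) = √(2·0.737/0.0292) = 7.11 m/s.

7.11 m/s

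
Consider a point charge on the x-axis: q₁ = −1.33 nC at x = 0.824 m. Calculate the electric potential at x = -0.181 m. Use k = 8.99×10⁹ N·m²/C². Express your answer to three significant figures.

Electric potential is a scalar, so the contributions from each charge add algebraically: V = Σ kqᵢ/rᵢ.
V = k[(-1.33×10⁻⁹)/(1.00)] = -11.9 V.

-11.9 V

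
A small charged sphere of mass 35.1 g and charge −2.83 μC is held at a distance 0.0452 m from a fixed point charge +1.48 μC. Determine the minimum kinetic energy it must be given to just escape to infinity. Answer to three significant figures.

To just escape, total mechanical energy must reach zero at infinity: ½mv²_min + U = 0, so ½mv²_min = −U = |kQq|/r.
|U| = |kQq|/r = (8.99×10⁹ N·m²/C²)(1.48×10⁻⁶)(2.83×10⁻⁶)/(0.0452) = 0.833 J.

0.833 J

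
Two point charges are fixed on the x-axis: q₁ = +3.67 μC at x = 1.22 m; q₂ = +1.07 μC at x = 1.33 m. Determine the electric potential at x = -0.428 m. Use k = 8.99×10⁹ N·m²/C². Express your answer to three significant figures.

2.55×10⁴ V

Electric potential is a scalar, so the contributions from each charge add algebraically: V = Σ kqᵢ/rᵢ.
Distances from the field point to each charge: r₁ = 1.65 m, r₂ = 1.76 m.
V = k[(3.67×10⁻⁶)/(1.65) + (1.07×10⁻⁶)/(1.76)] = 2.55×10⁴ V.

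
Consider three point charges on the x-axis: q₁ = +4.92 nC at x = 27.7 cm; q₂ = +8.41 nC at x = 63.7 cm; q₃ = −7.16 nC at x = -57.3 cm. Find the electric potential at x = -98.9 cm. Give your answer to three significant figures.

Electric potential is a scalar, so the contributions from each charge add algebraically: V = Σ kqᵢ/rᵢ.
Distances from the field point to each charge: r₁ = 1.27 m, r₂ = 1.63 m, r₃ = 0.416 m.
V = k[(4.92×10⁻⁹)/(1.27) + (8.41×10⁻⁹)/(1.63) + (-7.16×10⁻⁹)/(0.416)] = -73.3 V.

-73.3 V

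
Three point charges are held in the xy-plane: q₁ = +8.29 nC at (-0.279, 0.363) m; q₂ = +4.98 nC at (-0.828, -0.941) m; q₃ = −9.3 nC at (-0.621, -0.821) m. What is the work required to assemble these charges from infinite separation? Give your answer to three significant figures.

-2.04×10⁻⁶ J

The assembly work is the sum of pairwise potential energies, U = Σ_{i<j} kqᵢqⱼ/rᵢⱼ.
Pair separations: r₁₂ = 1.41 m, r₁₃ = 1.23 m, r₂₃ = 0.239 m.
U = (2.62×10⁻⁷) + (-5.62×10⁻⁷) + (-1.74×10⁻⁶) = -2.04×10⁻⁶ J.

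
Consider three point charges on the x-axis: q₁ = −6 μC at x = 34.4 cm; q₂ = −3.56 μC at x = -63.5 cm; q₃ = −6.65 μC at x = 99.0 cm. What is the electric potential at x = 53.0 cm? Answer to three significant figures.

-4.47×10⁵ V

Electric potential is a scalar, so the contributions from each charge add algebraically: V = Σ kqᵢ/rᵢ.
Distances from the field point to each charge: r₁ = 0.186 m, r₂ = 1.17 m, r₃ = 0.460 m.
V = k[(-6.00×10⁻⁶)/(0.186) + (-3.56×10⁻⁶)/(1.17) + (-6.65×10⁻⁶)/(0.460)] = -4.47×10⁵ V.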